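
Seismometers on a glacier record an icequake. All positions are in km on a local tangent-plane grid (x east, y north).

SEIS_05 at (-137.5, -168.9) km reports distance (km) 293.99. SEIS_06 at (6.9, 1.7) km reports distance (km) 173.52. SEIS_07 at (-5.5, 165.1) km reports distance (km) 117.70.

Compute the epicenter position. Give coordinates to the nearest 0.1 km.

-115.9 km east, 124.3 km north

Circle about each station: (x + 137.5)² + (y + 168.9)² = 293.99²; (x − 6.9)² + (y − 1.7)² = 173.52²; (x + 5.5)² + (y − 165.1)² = 117.70².
Subtracting pairs of circle equations eliminates x²+y² and gives linear equations (the radical axes):
288.8 x + 341.2 y = 8937.97
264.0 x + 668.0 y = 52431.63
Solving the 2×2 system: x ≈ -115.9, y ≈ 124.3 km.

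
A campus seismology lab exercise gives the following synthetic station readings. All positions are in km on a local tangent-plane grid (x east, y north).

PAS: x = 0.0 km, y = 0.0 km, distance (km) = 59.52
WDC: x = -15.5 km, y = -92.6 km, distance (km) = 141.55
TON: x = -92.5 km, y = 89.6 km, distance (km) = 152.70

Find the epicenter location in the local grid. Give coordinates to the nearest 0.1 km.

Circle about each station: x² + y² = 59.52²; (x + 15.5)² + (y + 92.6)² = 141.55²; (x + 92.5)² + (y − 89.6)² = 152.70².
Subtracting pairs of circle equations eliminates x²+y² and gives linear equations (the radical axes):
-31.0 x − 185.2 y = -7678.76
-185.0 x + 179.2 y = -3190.25
Solving the 2×2 system: x ≈ 49.4, y ≈ 33.2 km.

(49.4, 33.2)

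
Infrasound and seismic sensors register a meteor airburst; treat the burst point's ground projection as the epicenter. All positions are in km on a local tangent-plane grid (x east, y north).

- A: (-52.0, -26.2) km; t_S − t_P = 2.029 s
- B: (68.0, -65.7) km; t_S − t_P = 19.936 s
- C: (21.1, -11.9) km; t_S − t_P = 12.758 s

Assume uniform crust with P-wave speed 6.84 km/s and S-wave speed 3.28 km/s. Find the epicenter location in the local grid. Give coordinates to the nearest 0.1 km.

-54.7 km east, -38.7 km north

Distance from S−P lag: d = Δt · v_P v_S / (v_P − v_S) = Δt · (6.84·3.28)/(6.84−3.28) ≈ 6.3020·Δt.
So d_A = 12.79, d_B = 125.64, d_C = 80.40 km.
Circle about each station: (x + 52.0)² + (y + 26.2)² = 12.79²; (x − 68.0)² + (y + 65.7)² = 125.64²; (x − 21.1)² + (y + 11.9)² = 80.40².
Subtracting the A equation from the B and C equations removes the quadratic terms:
240.0 x − 79.0 y = -10071.78
146.2 x + 28.6 y = -9104.20
Solving the 2×2 system: x ≈ -54.7, y ≈ -38.7 km.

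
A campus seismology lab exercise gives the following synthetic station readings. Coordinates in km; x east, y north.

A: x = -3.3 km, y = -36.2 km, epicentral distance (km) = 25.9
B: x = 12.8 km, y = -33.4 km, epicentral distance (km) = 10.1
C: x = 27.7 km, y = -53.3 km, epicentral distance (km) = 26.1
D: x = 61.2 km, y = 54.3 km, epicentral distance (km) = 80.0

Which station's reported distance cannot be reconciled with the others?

D

Solve using three stations at a time. Using A, B, C (subtract circle equations pairwise → linear system) gives (x, y) ≈ (21.2, -28.1).
Distances from that point to each station vs reported:
  A: calculated 25.9 vs reported 25.9 → residual 0.0 km
  B: calculated 10.0 vs reported 10.1 → residual 0.1 km
  C: calculated 26.1 vs reported 26.1 → residual 0.0 km
  D: calculated 91.5 vs reported 80.0 → residual 11.5 km
A, B, C are mutually consistent (residuals ≈ 0); D is off by 11.5 km.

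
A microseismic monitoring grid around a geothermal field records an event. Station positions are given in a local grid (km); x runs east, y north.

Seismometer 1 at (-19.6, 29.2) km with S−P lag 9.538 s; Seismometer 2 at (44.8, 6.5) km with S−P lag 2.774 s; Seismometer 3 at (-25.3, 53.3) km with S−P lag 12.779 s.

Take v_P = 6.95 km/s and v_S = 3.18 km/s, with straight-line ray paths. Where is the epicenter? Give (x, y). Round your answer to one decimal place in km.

x ≈ 29.2 km, y ≈ 1.9 km

Distance from S−P lag: d = Δt · v_P v_S / (v_P − v_S) = Δt · (6.95·3.18)/(6.95−3.18) ≈ 5.8623·Δt.
So d_Seismometer 1 = 55.91, d_Seismometer 2 = 16.26, d_Seismometer 3 = 74.91 km.
Circle about each station: (x + 19.6)² + (y − 29.2)² = 55.91²; (x − 44.8)² + (y − 6.5)² = 16.26²; (x + 25.3)² + (y − 53.3)² = 74.91².
Subtracting the Seismometer 1 equation from the Seismometer 2 and Seismometer 3 equations removes the quadratic terms:
128.8 x − 45.4 y = 3674.03
-11.4 x + 48.2 y = -241.40
Solving the 2×2 system: x ≈ 29.2, y ≈ 1.9 km.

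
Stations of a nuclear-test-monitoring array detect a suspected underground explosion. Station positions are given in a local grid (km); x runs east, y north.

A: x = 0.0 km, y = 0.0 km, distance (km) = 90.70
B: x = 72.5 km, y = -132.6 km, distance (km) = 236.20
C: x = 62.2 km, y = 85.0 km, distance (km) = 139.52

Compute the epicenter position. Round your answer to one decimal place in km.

Circle about each station: x² + y² = 90.70²; (x − 72.5)² + (y + 132.6)² = 236.20²; (x − 62.2)² + (y − 85.0)² = 139.52².
Subtracting pairs of circle equations eliminates x²+y² and gives linear equations (the radical axes):
145.0 x − 265.2 y = -24724.94
124.4 x + 170.0 y = -145.50
Solving the 2×2 system: x ≈ -73.6, y ≈ 53.0 km.

x ≈ -73.6 km, y ≈ 53.0 km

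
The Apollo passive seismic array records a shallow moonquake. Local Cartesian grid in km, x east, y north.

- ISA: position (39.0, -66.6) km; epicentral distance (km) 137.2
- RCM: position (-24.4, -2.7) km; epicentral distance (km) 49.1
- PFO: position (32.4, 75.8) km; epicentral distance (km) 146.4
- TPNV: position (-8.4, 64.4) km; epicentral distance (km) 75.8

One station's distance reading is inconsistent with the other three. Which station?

Solve using three stations at a time. Using ISA, RCM, TPNV (subtract circle equations pairwise → linear system) gives (x, y) ≈ (-68.6, 18.5).
Distances from that point to each station vs reported:
  ISA: calculated 137.2 vs reported 137.2 → residual 0.0 km
  RCM: calculated 49.0 vs reported 49.1 → residual 0.1 km
  PFO: calculated 116.2 vs reported 146.4 → residual 30.2 km
  TPNV: calculated 75.7 vs reported 75.8 → residual 0.1 km
ISA, RCM, TPNV are mutually consistent (residuals ≈ 0); PFO is off by 30.2 km.

PFO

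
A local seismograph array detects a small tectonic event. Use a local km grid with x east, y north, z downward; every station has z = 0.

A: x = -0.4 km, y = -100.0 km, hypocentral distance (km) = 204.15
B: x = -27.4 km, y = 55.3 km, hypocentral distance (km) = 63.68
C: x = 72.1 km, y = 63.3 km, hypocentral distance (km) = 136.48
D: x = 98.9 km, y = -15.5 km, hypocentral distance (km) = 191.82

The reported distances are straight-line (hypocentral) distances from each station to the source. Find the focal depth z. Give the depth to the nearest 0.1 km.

Each station gives a sphere (x−x_i)² + (y−y_i)² + z² = d_i² (stations at z=0).
Subtracting the A sphere from B and C: z² cancels, leaving linear equations in x and y:
-54.0 x + 310.6 y = 31430.77
145.0 x + 326.6 y = 22255.57
Solving: x ≈ -53.495, y ≈ 91.893 km (keep extra digits for the depth step; rounded: -53.5, 91.9).
Then from the A sphere: z² = 204.15² − (x + 0.4)² − (y + 100.0)² with x = -53.495, y = 91.893, so z ≈ 45.113 ≈ 45.1 km.
Check against D (with the unrounded solution): distance 191.81 ≈ 191.82 km. ✓

45.1 km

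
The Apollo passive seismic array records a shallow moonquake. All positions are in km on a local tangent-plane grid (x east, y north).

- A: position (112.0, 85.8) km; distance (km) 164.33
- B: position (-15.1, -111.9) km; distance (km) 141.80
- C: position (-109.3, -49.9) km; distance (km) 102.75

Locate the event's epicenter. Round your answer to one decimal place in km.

Circle about each station: (x − 112.0)² + (y − 85.8)² = 164.33²; (x + 15.1)² + (y + 111.9)² = 141.80²; (x + 109.3)² + (y + 49.9)² = 102.75².
Subtracting the A equation from the B and C equations removes the quadratic terms:
-254.2 x − 395.4 y = -258.91
-442.6 x − 271.4 y = 10977.65
Solving the 2×2 system: x ≈ -41.6, y ≈ 27.4 km.
Check against A (with the unrounded x, y): √((x − 112.0)²+(y − 85.8)²) = 164.33 ≈ 164.33 km. ✓

-41.6 km east, 27.4 km north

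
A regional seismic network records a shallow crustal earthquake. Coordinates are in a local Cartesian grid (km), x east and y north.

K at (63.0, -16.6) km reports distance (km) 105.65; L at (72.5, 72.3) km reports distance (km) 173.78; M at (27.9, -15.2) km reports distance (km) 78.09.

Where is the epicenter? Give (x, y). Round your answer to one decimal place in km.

-28.8 km east, -68.9 km north

Circle about each station: (x − 63.0)² + (y + 16.6)² = 105.65²; (x − 72.5)² + (y − 72.3)² = 173.78²; (x − 27.9)² + (y + 15.2)² = 78.09².
Subtracting the K equation from the L and M equations removes the quadratic terms:
19.0 x + 177.8 y = -12798.59
-70.2 x + 2.8 y = 1828.76
Solving the 2×2 system: x ≈ -28.8, y ≈ -68.9 km.
Check against K (with the unrounded x, y): √((x − 63.0)²+(y + 16.6)²) = 105.65 ≈ 105.65 km. ✓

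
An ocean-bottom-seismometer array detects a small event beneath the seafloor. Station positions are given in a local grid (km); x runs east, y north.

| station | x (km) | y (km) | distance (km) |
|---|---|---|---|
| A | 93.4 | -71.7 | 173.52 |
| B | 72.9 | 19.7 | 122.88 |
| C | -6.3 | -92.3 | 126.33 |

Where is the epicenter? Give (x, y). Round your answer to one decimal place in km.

Circle about each station: (x − 93.4)² + (y + 71.7)² = 173.52²; (x − 72.9)² + (y − 19.7)² = 122.88²; (x + 6.3)² + (y + 92.3)² = 126.33².
Subtracting pairs of circle equations eliminates x²+y² and gives linear equations (the radical axes):
-41.0 x + 182.8 y = 6847.75
-199.4 x − 41.2 y = 8844.45
Solving the 2×2 system: x ≈ -49.8, y ≈ 26.3 km.

-49.8 km east, 26.3 km north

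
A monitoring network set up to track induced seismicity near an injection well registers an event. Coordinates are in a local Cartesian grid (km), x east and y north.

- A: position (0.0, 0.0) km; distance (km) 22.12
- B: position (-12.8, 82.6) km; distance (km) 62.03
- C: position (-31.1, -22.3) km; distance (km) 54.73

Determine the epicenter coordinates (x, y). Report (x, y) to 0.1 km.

0.9 km east, 22.1 km north

Circle about each station: x² + y² = 22.12²; (x + 12.8)² + (y − 82.6)² = 62.03²; (x + 31.1)² + (y + 22.3)² = 54.73².
Subtracting the A equation from the B and C equations removes the quadratic terms:
-25.6 x + 165.2 y = 3628.17
-62.2 x − 44.6 y = -1041.58
Solving the 2×2 system: x ≈ 0.9, y ≈ 22.1 km.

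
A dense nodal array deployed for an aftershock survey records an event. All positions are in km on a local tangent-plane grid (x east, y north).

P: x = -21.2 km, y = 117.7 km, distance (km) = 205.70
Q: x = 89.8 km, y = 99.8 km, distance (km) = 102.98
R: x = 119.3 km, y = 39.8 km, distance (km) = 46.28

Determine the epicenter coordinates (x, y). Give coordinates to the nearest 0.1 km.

(164.2, 28.6)

Circle about each station: (x + 21.2)² + (y − 117.7)² = 205.70²; (x − 89.8)² + (y − 99.8)² = 102.98²; (x − 119.3)² + (y − 39.8)² = 46.28².
Subtracting pairs of circle equations eliminates x²+y² and gives linear equations (the radical axes):
222.0 x − 35.8 y = 35428.96
281.0 x − 155.8 y = 41684.45
Solving the 2×2 system: x ≈ 164.2, y ≈ 28.6 km.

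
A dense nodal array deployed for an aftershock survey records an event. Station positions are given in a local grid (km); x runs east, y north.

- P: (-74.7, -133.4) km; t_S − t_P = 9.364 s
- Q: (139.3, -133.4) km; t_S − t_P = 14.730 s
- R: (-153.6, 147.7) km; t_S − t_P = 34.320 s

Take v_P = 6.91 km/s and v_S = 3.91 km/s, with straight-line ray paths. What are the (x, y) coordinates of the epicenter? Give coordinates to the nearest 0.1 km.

Distance from S−P lag: d = Δt · v_P v_S / (v_P − v_S) = Δt · (6.91·3.91)/(6.91−3.91) ≈ 9.0060·Δt.
So d_P = 84.33, d_Q = 132.66, d_R = 309.09 km.
Circle about each station: (x + 74.7)² + (y + 133.4)² = 84.33²; (x − 139.3)² + (y + 133.4)² = 132.66²; (x + 153.6)² + (y − 147.7)² = 309.09².
Subtracting the P equation from the Q and R equations removes the quadratic terms:
428.0 x + 0.0 y = 3337.27
-157.8 x + 562.2 y = -66392.48
Solving the 2×2 system: x ≈ 7.8, y ≈ -115.9 km.
Check against P (with the unrounded x, y): √((x + 74.7)²+(y + 133.4)²) = 84.33 ≈ 84.33 km. ✓

x ≈ 7.8 km, y ≈ -115.9 km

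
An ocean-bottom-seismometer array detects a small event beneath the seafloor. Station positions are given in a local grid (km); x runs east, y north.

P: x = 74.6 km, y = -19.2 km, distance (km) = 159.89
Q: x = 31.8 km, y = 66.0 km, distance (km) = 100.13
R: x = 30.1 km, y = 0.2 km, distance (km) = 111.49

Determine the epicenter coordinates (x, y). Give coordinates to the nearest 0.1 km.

x ≈ -67.6 km, y ≈ 53.9 km

Circle about each station: (x − 74.6)² + (y + 19.2)² = 159.89²; (x − 31.8)² + (y − 66.0)² = 100.13²; (x − 30.1)² + (y − 0.2)² = 111.49².
Subtracting the P equation from the Q and R equations removes the quadratic terms:
-85.6 x + 170.4 y = 14972.24
-89.0 x + 38.8 y = 8107.04
Solving the 2×2 system: x ≈ -67.6, y ≈ 53.9 km.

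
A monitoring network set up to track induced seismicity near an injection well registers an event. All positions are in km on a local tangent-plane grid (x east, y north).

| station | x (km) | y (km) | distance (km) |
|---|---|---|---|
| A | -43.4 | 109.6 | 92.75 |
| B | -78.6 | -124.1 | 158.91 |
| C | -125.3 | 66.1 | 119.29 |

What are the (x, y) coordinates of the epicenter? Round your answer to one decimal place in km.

Circle about each station: (x + 43.4)² + (y − 109.6)² = 92.75²; (x + 78.6)² + (y + 124.1)² = 158.91²; (x + 125.3)² + (y − 66.1)² = 119.29².
Subtracting pairs of circle equations eliminates x²+y² and gives linear equations (the radical axes):
-70.4 x − 467.4 y = -8966.78
-163.8 x − 87.0 y = 546.04
Solving the 2×2 system: x ≈ -14.7, y ≈ 21.4 km.
Check against A (with the unrounded x, y): √((x + 43.4)²+(y − 109.6)²) = 92.75 ≈ 92.75 km. ✓

x ≈ -14.7 km, y ≈ 21.4 km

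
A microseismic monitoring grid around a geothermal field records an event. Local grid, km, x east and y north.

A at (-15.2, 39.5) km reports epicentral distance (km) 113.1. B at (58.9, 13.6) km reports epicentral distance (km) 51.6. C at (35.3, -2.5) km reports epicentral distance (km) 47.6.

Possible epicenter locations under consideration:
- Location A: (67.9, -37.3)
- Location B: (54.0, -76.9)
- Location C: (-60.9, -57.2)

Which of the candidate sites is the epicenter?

Location A

For each candidate, compare |candidate − station| to the reported distance:
Location A: residuals A 0.1, B 0.1, C 0.1 → max 0.1 km
Location B: residuals A 22.3, B 39.0, C 29.1 → max 39.0 km
Location C: residuals A 6.1, B 87.6, C 63.1 → max 87.6 km
Only Location A has all residuals ≈ 0.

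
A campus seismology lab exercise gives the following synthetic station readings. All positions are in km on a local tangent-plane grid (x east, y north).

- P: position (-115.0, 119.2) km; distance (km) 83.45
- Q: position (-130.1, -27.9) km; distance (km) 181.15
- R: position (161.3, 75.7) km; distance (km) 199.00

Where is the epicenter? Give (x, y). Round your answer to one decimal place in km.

(-31.7, 124.2)

Circle about each station: (x + 115.0)² + (y − 119.2)² = 83.45²; (x + 130.1)² + (y + 27.9)² = 181.15²; (x − 161.3)² + (y − 75.7)² = 199.00².
Subtracting the P equation from the Q and R equations removes the quadratic terms:
-30.2 x − 294.2 y = -35580.64
552.6 x − 87.0 y = -28322.56
Solving the 2×2 system: x ≈ -31.7, y ≈ 124.2 km.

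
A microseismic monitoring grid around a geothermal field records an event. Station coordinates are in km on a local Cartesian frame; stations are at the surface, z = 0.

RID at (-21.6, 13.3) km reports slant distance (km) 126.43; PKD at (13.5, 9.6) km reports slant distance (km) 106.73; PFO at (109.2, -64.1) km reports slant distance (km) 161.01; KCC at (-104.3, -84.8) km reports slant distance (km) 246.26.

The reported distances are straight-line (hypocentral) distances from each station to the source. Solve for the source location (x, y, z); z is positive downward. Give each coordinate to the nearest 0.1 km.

x ≈ 68.7 km, y ≈ 80.9 km, depth ≈ 57.1 km

Each station gives a sphere (x−x_i)² + (y−y_i)² + z² = d_i² (stations at z=0).
Subtracting the RID sphere from PKD and PFO: z² cancels, leaving linear equations in x and y:
70.2 x − 7.4 y = 4224.21
261.6 x − 154.8 y = 5450.32
Solving: x ≈ 68.701, y ≈ 80.890 km (keep extra digits for the depth step; rounded: 68.7, 80.9).
Then from the RID sphere: z² = 126.43² − (x + 21.6)² − (y − 13.3)² with x = 68.701, y = 80.890, so z ≈ 57.113 ≈ 57.1 km.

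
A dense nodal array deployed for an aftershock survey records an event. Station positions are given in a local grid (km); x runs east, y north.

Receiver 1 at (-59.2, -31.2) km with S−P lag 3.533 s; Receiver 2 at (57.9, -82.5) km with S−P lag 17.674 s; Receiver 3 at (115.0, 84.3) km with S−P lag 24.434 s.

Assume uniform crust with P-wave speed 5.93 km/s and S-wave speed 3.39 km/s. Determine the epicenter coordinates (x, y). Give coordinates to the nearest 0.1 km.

x ≈ -57.4 km, y ≈ -3.3 km

Distance from S−P lag: d = Δt · v_P v_S / (v_P − v_S) = Δt · (5.93·3.39)/(5.93−3.39) ≈ 7.9144·Δt.
So d_Receiver 1 = 27.96, d_Receiver 2 = 139.88, d_Receiver 3 = 193.38 km.
Circle about each station: (x + 59.2)² + (y + 31.2)² = 27.96²; (x − 57.9)² + (y + 82.5)² = 139.88²; (x − 115.0)² + (y − 84.3)² = 193.38².
Subtracting the Receiver 1 equation from the Receiver 2 and Receiver 3 equations removes the quadratic terms:
234.2 x − 102.6 y = -13104.07
348.4 x + 231.0 y = -20760.65
Solving the 2×2 system: x ≈ -57.4, y ≈ -3.3 km.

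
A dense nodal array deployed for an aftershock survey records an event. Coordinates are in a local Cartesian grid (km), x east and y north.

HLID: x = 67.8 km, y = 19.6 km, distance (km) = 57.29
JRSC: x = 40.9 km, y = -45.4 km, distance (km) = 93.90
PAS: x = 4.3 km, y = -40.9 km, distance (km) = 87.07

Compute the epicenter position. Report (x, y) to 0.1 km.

x ≈ 16.6 km, y ≈ 45.3 km

Circle about each station: (x − 67.8)² + (y − 19.6)² = 57.29²; (x − 40.9)² + (y + 45.4)² = 93.90²; (x − 4.3)² + (y + 40.9)² = 87.07².
Subtracting the HLID equation from the JRSC and PAS equations removes the quadratic terms:
-53.8 x − 130.0 y = -6782.10
-127.0 x − 121.0 y = -7588.74
Solving the 2×2 system: x ≈ 16.6, y ≈ 45.3 km.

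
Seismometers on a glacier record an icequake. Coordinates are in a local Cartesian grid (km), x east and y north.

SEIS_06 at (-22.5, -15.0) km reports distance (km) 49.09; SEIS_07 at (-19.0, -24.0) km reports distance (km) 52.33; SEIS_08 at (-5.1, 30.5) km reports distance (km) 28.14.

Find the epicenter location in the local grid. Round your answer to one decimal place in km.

17.4 km east, 13.6 km north

Circle about each station: (x + 22.5)² + (y + 15.0)² = 49.09²; (x + 19.0)² + (y + 24.0)² = 52.33²; (x + 5.1)² + (y − 30.5)² = 28.14².
Subtracting pairs of circle equations eliminates x²+y² and gives linear equations (the radical axes):
7.0 x − 18.0 y = -122.85
34.8 x + 91.0 y = 1842.98
Solving the 2×2 system: x ≈ 17.4, y ≈ 13.6 km.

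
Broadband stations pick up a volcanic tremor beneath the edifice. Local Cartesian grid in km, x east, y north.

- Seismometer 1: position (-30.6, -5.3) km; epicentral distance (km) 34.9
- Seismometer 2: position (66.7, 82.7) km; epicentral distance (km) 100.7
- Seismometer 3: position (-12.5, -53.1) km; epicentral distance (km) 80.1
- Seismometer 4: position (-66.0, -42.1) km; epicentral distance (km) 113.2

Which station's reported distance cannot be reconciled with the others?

Seismometer 4

Solve using three stations at a time. Using Seismometer 1, Seismometer 2, Seismometer 3 (subtract circle equations pairwise → linear system) gives (x, y) ≈ (-17.1, 26.9).
Distances from that point to each station vs reported:
  Seismometer 1: calculated 34.9 vs reported 34.9 → residual 0.0 km
  Seismometer 2: calculated 100.7 vs reported 100.7 → residual 0.0 km
  Seismometer 3: calculated 80.1 vs reported 80.1 → residual 0.0 km
  Seismometer 4: calculated 84.5 vs reported 113.2 → residual 28.7 km
Seismometer 1, Seismometer 2, Seismometer 3 are mutually consistent (residuals ≈ 0); Seismometer 4 is off by 28.7 km.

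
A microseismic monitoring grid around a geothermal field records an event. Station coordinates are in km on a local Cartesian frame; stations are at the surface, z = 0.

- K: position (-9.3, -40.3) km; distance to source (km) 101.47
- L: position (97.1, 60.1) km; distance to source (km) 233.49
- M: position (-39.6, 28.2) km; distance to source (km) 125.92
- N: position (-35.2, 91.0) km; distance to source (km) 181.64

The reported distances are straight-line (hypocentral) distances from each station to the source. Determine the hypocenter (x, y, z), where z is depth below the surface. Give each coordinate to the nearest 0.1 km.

x ≈ -85.2 km, y ≈ -73.5 km, depth ≈ 58.6 km

Each station gives a sphere (x−x_i)² + (y−y_i)² + z² = d_i² (stations at z=0).
Subtracting the K sphere from L and M: z² cancels, leaving linear equations in x and y:
212.8 x + 200.8 y = -32891.58
-60.6 x + 137.0 y = -4906.87
Solving: x ≈ -85.205, y ≈ -73.506 km (keep extra digits for the depth step; rounded: -85.2, -73.5).
Then from the K sphere: z² = 101.47² − (x + 9.3)² − (y + 40.3)² with x = -85.205, y = -73.506, so z ≈ 58.583 ≈ 58.6 km.
Check against N (with the unrounded solution): distance 181.64 ≈ 181.64 km. ✓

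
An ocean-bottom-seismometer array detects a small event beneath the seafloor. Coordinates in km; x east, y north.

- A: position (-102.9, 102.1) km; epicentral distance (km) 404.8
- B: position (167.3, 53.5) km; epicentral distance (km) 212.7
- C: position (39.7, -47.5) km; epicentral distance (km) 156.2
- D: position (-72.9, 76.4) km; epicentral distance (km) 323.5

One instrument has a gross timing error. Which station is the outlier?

Solve using three stations at a time. Using B, C, D (subtract circle equations pairwise → linear system) gives (x, y) ≈ (149.6, -158.4).
Distances from that point to each station vs reported:
  A: calculated 362.8 vs reported 404.8 → residual 42.0 km
  B: calculated 212.6 vs reported 212.7 → residual 0.1 km
  C: calculated 156.1 vs reported 156.2 → residual 0.1 km
  D: calculated 323.5 vs reported 323.5 → residual 0.0 km
B, C, D are mutually consistent (residuals ≈ 0); A is off by 42.0 km.

A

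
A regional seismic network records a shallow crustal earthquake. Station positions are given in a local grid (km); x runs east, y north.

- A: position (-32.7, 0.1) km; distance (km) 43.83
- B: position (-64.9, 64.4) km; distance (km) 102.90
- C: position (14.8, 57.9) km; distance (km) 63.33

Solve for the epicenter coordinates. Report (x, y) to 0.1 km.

Circle about each station: (x + 32.7)² + (y − 0.1)² = 43.83²; (x + 64.9)² + (y − 64.4)² = 102.90²; (x − 14.8)² + (y − 57.9)² = 63.33².
Subtracting the A equation from the B and C equations removes the quadratic terms:
-64.4 x + 128.6 y = -1377.27
95.0 x + 115.6 y = 412.53
Solving the 2×2 system: x ≈ 10.8, y ≈ -5.3 km.

x ≈ 10.8 km, y ≈ -5.3 km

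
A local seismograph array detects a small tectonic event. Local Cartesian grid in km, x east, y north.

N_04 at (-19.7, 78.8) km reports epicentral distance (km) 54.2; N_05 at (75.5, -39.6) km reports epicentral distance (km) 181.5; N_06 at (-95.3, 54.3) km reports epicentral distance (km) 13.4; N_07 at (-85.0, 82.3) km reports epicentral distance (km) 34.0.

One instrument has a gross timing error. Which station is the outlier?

Solve using three stations at a time. Using N_05, N_06, N_07 (subtract circle equations pairwise → linear system) gives (x, y) ≈ (-83.3, 48.3).
Distances from that point to each station vs reported:
  N_04: calculated 70.5 vs reported 54.2 → residual 16.3 km
  N_05: calculated 181.5 vs reported 181.5 → residual 0.0 km
  N_06: calculated 13.4 vs reported 13.4 → residual 0.0 km
  N_07: calculated 34.0 vs reported 34.0 → residual 0.0 km
N_05, N_06, N_07 are mutually consistent (residuals ≈ 0); N_04 is off by 16.3 km.

N_04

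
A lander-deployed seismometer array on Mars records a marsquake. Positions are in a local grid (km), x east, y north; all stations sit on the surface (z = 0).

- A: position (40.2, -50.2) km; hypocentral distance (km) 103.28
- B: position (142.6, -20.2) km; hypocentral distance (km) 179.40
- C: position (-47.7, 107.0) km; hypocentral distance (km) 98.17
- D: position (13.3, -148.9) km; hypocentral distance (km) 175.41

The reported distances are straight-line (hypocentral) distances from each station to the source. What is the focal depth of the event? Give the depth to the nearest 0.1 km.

depth ≈ 35.8 km

Each station gives a sphere (x−x_i)² + (y−y_i)² + z² = d_i² (stations at z=0).
Subtracting the A sphere from B and C: z² cancels, leaving linear equations in x and y:
204.8 x + 60.0 y = -4910.88
-175.8 x + 314.4 y = 10617.62
Solving: x ≈ -29.105, y ≈ 17.497 km (keep extra digits for the depth step; rounded: -29.1, 17.5).
Then from the A sphere: z² = 103.28² − (x − 40.2)² − (y + 50.2)² with x = -29.105, y = 17.497, so z ≈ 35.787 ≈ 35.8 km.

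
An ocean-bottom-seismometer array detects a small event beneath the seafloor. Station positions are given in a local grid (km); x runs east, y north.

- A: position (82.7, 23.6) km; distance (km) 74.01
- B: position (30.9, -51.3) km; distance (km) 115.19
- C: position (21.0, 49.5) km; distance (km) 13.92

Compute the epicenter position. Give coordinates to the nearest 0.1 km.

Circle about each station: (x − 82.7)² + (y − 23.6)² = 74.01²; (x − 30.9)² + (y + 51.3)² = 115.19²; (x − 21.0)² + (y − 49.5)² = 13.92².
Subtracting the A equation from the B and C equations removes the quadratic terms:
-103.6 x − 149.8 y = -11601.01
-123.4 x + 51.8 y = 778.71
Solving the 2×2 system: x ≈ 20.3, y ≈ 63.4 km.

(20.3, 63.4)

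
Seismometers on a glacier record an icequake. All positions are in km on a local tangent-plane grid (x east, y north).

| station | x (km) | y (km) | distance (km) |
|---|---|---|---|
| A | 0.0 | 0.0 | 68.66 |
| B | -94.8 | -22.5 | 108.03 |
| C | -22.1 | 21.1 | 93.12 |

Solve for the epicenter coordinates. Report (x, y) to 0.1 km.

Circle about each station: x² + y² = 68.66²; (x + 94.8)² + (y + 22.5)² = 108.03²; (x + 22.1)² + (y − 21.1)² = 93.12².
Subtracting pairs of circle equations eliminates x²+y² and gives linear equations (the radical axes):
-189.6 x − 45.0 y = 2537.00
-44.2 x + 42.2 y = -3023.52
Solving the 2×2 system: x ≈ 2.9, y ≈ -68.6 km.

x ≈ 2.9 km, y ≈ -68.6 km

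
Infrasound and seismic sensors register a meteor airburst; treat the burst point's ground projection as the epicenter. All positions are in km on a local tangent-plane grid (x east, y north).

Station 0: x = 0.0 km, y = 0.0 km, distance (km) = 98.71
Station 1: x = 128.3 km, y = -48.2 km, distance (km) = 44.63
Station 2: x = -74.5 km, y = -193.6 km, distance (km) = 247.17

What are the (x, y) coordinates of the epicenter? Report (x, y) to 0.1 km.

x ≈ 97.4 km, y ≈ -16.0 km

Circle about each station: x² + y² = 98.71²; (x − 128.3)² + (y + 48.2)² = 44.63²; (x + 74.5)² + (y + 193.6)² = 247.17².
Subtracting pairs of circle equations eliminates x²+y² and gives linear equations (the radical axes):
256.6 x − 96.4 y = 26535.96
-149.0 x − 387.2 y = -8318.13
Solving the 2×2 system: x ≈ 97.4, y ≈ -16.0 km.
Check against Station 0 (with the unrounded x, y): √(x²+y²) = 98.71 ≈ 98.71 km. ✓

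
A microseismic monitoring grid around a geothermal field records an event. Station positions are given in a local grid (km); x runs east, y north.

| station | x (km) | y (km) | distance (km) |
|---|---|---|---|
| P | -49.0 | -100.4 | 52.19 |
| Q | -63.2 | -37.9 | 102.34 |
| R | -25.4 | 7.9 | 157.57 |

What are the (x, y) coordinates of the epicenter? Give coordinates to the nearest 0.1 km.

Circle about each station: (x + 49.0)² + (y + 100.4)² = 52.19²; (x + 63.2)² + (y + 37.9)² = 102.34²; (x + 25.4)² + (y − 7.9)² = 157.57².
Subtracting pairs of circle equations eliminates x²+y² and gives linear equations (the radical axes):
-28.4 x + 125.0 y = -14800.19
47.2 x + 216.6 y = -33878.10
Solving the 2×2 system: x ≈ -85.4, y ≈ -137.8 km.

x ≈ -85.4 km, y ≈ -137.8 km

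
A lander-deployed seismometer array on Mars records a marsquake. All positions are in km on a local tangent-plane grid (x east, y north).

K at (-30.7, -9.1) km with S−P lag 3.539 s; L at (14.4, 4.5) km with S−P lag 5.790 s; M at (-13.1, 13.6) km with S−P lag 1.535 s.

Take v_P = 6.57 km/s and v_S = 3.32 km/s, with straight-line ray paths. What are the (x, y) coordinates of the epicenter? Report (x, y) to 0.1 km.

(-23.4, 13.5)

Distance from S−P lag: d = Δt · v_P v_S / (v_P − v_S) = Δt · (6.57·3.32)/(6.57−3.32) ≈ 6.7115·Δt.
So d_K = 23.75, d_L = 38.86, d_M = 10.30 km.
Circle about each station: (x + 30.7)² + (y + 9.1)² = 23.75²; (x − 14.4)² + (y − 4.5)² = 38.86²; (x + 13.1)² + (y − 13.6)² = 10.30².
Subtracting pairs of circle equations eliminates x²+y² and gives linear equations (the radical axes):
90.2 x + 27.2 y = -1743.73
35.2 x + 45.4 y = -210.76
Solving the 2×2 system: x ≈ -23.4, y ≈ 13.5 km.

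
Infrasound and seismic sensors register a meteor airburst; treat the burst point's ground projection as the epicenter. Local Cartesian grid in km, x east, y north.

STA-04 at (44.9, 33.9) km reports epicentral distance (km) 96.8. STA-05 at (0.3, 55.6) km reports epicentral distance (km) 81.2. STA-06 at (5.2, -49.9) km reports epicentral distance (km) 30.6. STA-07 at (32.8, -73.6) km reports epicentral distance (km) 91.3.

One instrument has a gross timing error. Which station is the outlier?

Solve using three stations at a time. Using STA-04, STA-05, STA-07 (subtract circle equations pairwise → linear system) gives (x, y) ≈ (-38.1, -16.0).
Distances from that point to each station vs reported:
  STA-04: calculated 96.8 vs reported 96.8 → residual 0.0 km
  STA-05: calculated 81.2 vs reported 81.2 → residual 0.0 km
  STA-06: calculated 55.0 vs reported 30.6 → residual 24.4 km
  STA-07: calculated 91.3 vs reported 91.3 → residual 0.0 km
STA-04, STA-05, STA-07 are mutually consistent (residuals ≈ 0); STA-06 is off by 24.4 km.

STA-06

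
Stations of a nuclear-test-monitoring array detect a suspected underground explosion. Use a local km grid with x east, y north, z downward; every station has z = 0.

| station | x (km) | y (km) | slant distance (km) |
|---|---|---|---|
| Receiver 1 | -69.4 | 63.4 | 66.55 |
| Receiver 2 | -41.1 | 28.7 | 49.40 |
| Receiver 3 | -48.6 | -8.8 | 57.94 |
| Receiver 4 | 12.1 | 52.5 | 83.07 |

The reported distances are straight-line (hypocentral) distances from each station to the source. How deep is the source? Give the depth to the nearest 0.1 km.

depth ≈ 48.5 km

Each station gives a sphere (x−x_i)² + (y−y_i)² + z² = d_i² (stations at z=0).
Subtracting the Receiver 1 sphere from Receiver 2 and Receiver 3: z² cancels, leaving linear equations in x and y:
56.6 x − 69.4 y = -4334.48
41.6 x − 144.4 y = -5324.66
Solving: x ≈ -48.499, y ≈ 22.902 km (keep extra digits for the depth step; rounded: -48.5, 22.9).
Then from the Receiver 1 sphere: z² = 66.55² − (x + 69.4)² − (y − 63.4)² with x = -48.499, y = 22.902, so z ≈ 48.497 ≈ 48.5 km.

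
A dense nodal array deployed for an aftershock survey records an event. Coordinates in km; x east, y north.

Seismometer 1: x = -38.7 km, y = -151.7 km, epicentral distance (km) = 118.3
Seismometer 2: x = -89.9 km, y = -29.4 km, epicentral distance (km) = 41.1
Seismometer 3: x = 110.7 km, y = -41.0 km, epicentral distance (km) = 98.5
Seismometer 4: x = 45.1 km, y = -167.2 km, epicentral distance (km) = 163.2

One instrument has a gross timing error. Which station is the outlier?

Seismometer 3

Solve using three stations at a time. Using Seismometer 1, Seismometer 2, Seismometer 4 (subtract circle equations pairwise → linear system) gives (x, y) ≈ (-49.0, -33.8).
Distances from that point to each station vs reported:
  Seismometer 1: calculated 118.3 vs reported 118.3 → residual 0.0 km
  Seismometer 2: calculated 41.2 vs reported 41.1 → residual 0.1 km
  Seismometer 3: calculated 159.8 vs reported 98.5 → residual 61.3 km
  Seismometer 4: calculated 163.2 vs reported 163.2 → residual 0.0 km
Seismometer 1, Seismometer 2, Seismometer 4 are mutually consistent (residuals ≈ 0); Seismometer 3 is off by 61.3 km.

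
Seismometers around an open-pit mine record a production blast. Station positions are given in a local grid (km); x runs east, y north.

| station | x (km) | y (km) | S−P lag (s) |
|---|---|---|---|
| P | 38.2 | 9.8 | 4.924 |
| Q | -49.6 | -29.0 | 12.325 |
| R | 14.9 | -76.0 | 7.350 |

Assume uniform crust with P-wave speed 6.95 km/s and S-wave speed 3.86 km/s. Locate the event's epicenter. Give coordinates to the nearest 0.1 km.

Distance from S−P lag: d = Δt · v_P v_S / (v_P − v_S) = Δt · (6.95·3.86)/(6.95−3.86) ≈ 8.6819·Δt.
So d_P = 42.75, d_Q = 107.00, d_R = 63.81 km.
Circle about each station: (x − 38.2)² + (y − 9.8)² = 42.75²; (x + 49.6)² + (y + 29.0)² = 107.00²; (x − 14.9)² + (y + 76.0)² = 63.81².
Subtracting the P equation from the Q and R equations removes the quadratic terms:
-175.6 x − 77.6 y = -7875.56
-46.6 x − 171.6 y = 2198.58
Solving the 2×2 system: x ≈ 57.4, y ≈ -28.4 km.

57.4 km east, -28.4 km north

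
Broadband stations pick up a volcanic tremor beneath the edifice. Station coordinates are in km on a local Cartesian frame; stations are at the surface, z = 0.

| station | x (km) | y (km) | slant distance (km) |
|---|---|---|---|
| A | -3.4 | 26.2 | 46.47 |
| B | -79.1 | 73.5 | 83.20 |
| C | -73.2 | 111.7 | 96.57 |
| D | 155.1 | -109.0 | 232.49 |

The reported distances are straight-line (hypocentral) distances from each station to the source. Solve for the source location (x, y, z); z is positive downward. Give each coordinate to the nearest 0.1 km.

(-9.2, 50.8, 39.0)

Each station gives a sphere (x−x_i)² + (y−y_i)² + z² = d_i² (stations at z=0).
Subtracting the A sphere from B and C: z² cancels, leaving linear equations in x and y:
-151.4 x + 94.6 y = 6198.28
-139.6 x + 171.0 y = 9970.83
Solving: x ≈ -9.198, y ≈ 50.800 km (keep extra digits for the depth step; rounded: -9.2, 50.8).
Then from the A sphere: z² = 46.47² − (x + 3.4)² − (y − 26.2)² with x = -9.198, y = 50.800, so z ≈ 38.996 ≈ 39.0 km.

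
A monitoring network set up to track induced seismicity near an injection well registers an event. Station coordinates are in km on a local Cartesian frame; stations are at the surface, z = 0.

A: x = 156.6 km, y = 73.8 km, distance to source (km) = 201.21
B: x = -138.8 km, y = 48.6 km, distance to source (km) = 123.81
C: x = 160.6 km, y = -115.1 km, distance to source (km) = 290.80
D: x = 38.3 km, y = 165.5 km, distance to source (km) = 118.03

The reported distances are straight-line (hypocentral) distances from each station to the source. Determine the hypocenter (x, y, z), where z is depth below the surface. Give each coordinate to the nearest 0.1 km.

Each station gives a sphere (x−x_i)² + (y−y_i)² + z² = d_i² (stations at z=0).
Subtracting the A sphere from B and C: z² cancels, leaving linear equations in x and y:
-590.8 x − 50.4 y = 16813.95
8.0 x − 377.8 y = -35008.81
Solving: x ≈ -36.299, y ≈ 91.896 km (keep extra digits for the depth step; rounded: -36.3, 91.9).
Then from the A sphere: z² = 201.21² − (x − 156.6)² − (y − 73.8)² with x = -36.299, y = 91.896, so z ≈ 54.295 ≈ 54.3 km.
Check against D (with the unrounded solution): distance 118.03 ≈ 118.03 km. ✓

x ≈ -36.3 km, y ≈ 91.9 km, depth ≈ 54.3 km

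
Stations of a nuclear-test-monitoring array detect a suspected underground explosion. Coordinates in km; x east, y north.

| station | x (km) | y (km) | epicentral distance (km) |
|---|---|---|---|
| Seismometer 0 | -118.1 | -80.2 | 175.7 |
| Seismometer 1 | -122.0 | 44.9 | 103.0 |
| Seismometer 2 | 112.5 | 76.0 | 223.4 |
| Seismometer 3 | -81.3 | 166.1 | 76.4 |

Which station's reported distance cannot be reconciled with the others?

Seismometer 1

Solve using three stations at a time. Using Seismometer 0, Seismometer 2, Seismometer 3 (subtract circle equations pairwise → linear system) gives (x, y) ≈ (-110.1, 95.3).
Distances from that point to each station vs reported:
  Seismometer 0: calculated 175.7 vs reported 175.7 → residual 0.0 km
  Seismometer 1: calculated 51.8 vs reported 103.0 → residual 51.2 km
  Seismometer 2: calculated 223.4 vs reported 223.4 → residual 0.0 km
  Seismometer 3: calculated 76.4 vs reported 76.4 → residual 0.0 km
Seismometer 0, Seismometer 2, Seismometer 3 are mutually consistent (residuals ≈ 0); Seismometer 1 is off by 51.2 km.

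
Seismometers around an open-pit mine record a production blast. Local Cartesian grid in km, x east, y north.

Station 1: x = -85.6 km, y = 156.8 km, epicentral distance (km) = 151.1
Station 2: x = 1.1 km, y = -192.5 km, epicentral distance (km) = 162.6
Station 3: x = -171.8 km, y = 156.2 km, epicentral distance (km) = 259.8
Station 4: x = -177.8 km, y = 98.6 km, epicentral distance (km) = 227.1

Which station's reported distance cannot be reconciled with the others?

Station 1

Solve using three stations at a time. Using Station 2, Station 3, Station 4 (subtract circle equations pairwise → linear system) gives (x, y) ≈ (9.5, -30.0).
Distances from that point to each station vs reported:
  Station 1: calculated 209.6 vs reported 151.1 → residual 58.5 km
  Station 2: calculated 162.7 vs reported 162.6 → residual 0.1 km
  Station 3: calculated 259.9 vs reported 259.8 → residual 0.1 km
  Station 4: calculated 227.2 vs reported 227.1 → residual 0.1 km
Station 2, Station 3, Station 4 are mutually consistent (residuals ≈ 0); Station 1 is off by 58.5 km.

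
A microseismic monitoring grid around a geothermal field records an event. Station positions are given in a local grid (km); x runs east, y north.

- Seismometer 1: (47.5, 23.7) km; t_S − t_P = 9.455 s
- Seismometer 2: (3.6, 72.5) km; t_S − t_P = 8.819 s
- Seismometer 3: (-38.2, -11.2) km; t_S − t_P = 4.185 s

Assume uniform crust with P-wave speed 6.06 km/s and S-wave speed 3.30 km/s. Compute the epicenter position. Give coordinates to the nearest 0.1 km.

Distance from S−P lag: d = Δt · v_P v_S / (v_P − v_S) = Δt · (6.06·3.30)/(6.06−3.30) ≈ 7.2457·Δt.
So d_Seismometer 1 = 68.51, d_Seismometer 2 = 63.90, d_Seismometer 3 = 30.32 km.
Circle about each station: (x − 47.5)² + (y − 23.7)² = 68.51²; (x − 3.6)² + (y − 72.5)² = 63.90²; (x + 38.2)² + (y + 11.2)² = 30.32².
Subtracting pairs of circle equations eliminates x²+y² and gives linear equations (the radical axes):
-87.8 x + 97.6 y = 3061.68
-171.4 x − 69.8 y = 2541.06
Solving the 2×2 system: x ≈ -20.2, y ≈ 13.2 km.

-20.2 km east, 13.2 km north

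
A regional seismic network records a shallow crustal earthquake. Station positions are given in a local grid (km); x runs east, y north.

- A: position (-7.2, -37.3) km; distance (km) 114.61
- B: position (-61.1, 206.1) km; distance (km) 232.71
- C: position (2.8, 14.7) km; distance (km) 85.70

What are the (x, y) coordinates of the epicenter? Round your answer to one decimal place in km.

x ≈ 87.6 km, y ≈ 27.1 km

Circle about each station: (x + 7.2)² + (y + 37.3)² = 114.61²; (x + 61.1)² + (y − 206.1)² = 232.71²; (x − 2.8)² + (y − 14.7)² = 85.70².
Subtracting pairs of circle equations eliminates x²+y² and gives linear equations (the radical axes):
-107.8 x + 486.8 y = 3748.80
20.0 x + 104.0 y = 4571.76
Solving the 2×2 system: x ≈ 87.6, y ≈ 27.1 km.
Check against A (with the unrounded x, y): √((x + 7.2)²+(y + 37.3)²) = 114.64 ≈ 114.61 km. ✓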